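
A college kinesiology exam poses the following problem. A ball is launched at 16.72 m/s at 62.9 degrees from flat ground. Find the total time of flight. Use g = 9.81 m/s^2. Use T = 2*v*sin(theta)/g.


T = 2*v*sin(theta)/g
sin(theta) = sin(62.9 deg) = 0.8902
T = 2*16.72*0.8902 / 9.81
T = 29.7687 / 9.81 = 3.0345 s

3.0345 s


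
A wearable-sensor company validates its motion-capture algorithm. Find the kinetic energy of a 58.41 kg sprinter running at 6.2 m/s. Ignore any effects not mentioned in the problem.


KE = 0.5 * m * v^2
KE = 0.5 * 58.41 * 6.2^2
KE = 0.5 * 58.41 * 38.44 = 1122.6402 J

1122.6402 J


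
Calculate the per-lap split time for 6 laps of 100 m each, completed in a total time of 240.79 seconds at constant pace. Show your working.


Split time = total_time / n_laps = 240.79 / 6
Split time = 40.1317 s per lap

40.1317 s


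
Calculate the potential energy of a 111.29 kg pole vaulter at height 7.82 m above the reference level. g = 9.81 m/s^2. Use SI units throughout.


PE = m * g * h
PE = 111.29 * 9.81 * 7.82
PE = 1091.7549 * 7.82 = 8537.5233 J

8537.5233 J


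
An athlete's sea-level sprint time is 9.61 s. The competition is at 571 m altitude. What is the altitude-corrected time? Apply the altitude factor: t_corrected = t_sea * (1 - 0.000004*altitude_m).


Correction factor = 1 - 0.000004 * 571 = 0.997716
t_corrected = t_sea * factor = 9.61 * 0.997716
t_corrected = 9.5881 s

9.5881 s


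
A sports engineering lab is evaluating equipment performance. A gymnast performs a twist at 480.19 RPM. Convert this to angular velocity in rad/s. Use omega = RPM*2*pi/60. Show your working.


omega = RPM * 2 * pi / 60
omega = 480.19 * 2 * 3.14159 / 60
omega = 3017.1228 / 60 = 50.2854 rad/s

50.2854 rad/s


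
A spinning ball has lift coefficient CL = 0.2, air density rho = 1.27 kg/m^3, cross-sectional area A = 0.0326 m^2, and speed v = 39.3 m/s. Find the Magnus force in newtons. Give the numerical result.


FM = 0.5 * CL * rho * A * v^2
FM = 0.5 * 0.2 * 1.27 * 0.0326 * 39.3^2
v^2 = 1544.49
FM = 0.5 * 0.2 * 1.27 * 0.0326 * 1544.49 = 6.3945 N

6.3945 N


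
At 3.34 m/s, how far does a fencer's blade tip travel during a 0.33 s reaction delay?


d = v * t
d = 3.34 * 0.33
d = 1.1022 m

1.1022 m


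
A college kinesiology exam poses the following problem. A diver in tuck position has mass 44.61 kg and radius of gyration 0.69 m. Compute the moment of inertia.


I = m * k^2
I = 44.61 * 0.69^2
I = 44.61 * 0.4761 = 21.2388 kg*m^2

21.2388 kg*m^2


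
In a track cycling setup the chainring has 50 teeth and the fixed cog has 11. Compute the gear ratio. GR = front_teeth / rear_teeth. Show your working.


GR = front_teeth / rear_teeth
GR = 50 / 11
GR = 4.5455

4.5455


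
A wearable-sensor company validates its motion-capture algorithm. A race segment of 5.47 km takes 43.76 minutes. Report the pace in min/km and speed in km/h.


Pace = time / distance = 43.76 min / 5.47 km = 8 min/km
Speed = distance / time_in_hours = 5.47 / 0.7293 hr
Speed = 7.5 km/h

8 min/km, 7.5 km/h


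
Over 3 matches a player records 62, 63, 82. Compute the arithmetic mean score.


Average = sum / n
Sum = 207
Average = 207 / 3 = 69

69


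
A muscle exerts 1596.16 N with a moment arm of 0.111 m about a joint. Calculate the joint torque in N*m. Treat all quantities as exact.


tau = F * d
tau = 1596.16 * 0.111
tau = 177.1738 N*m

177.1738 N*m


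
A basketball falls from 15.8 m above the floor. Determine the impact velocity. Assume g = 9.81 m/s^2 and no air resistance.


v = sqrt(2 * g * h)
v = sqrt(2 * 9.81 * 15.8)
v = sqrt(309.996) = 17.6067 m/s

17.6067 m/s


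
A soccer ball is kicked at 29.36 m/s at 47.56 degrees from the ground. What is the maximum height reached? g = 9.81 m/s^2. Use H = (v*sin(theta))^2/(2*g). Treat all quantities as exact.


H = (v*sin(theta))^2 / (2*g)
vy = v*sin(theta) = 29.36 * sin(47.56 deg) = 21.6672 m/s
H = vy^2 / (2*g) = 469.4685 / (2*9.81)
H = 469.4685 / 19.62 = 23.9281 m

23.9281 m


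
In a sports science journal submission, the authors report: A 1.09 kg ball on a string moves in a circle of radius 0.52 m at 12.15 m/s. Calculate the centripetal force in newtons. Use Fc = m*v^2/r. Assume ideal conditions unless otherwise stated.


Fc = m * v^2 / r
v^2 = 12.15^2 = 147.6225
Fc = 1.09 * 147.6225 / 0.52
Fc = 160.9085 / 0.52 = 309.4395 N

309.4395 N


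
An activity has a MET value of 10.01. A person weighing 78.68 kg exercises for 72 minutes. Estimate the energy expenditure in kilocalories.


kcal = MET * mass * time_hr
Convert time: 72 min = 1.2 hr
kcal = 10.01 * 78.68 * 1.2
kcal = 945.1042 kcal

945.1042 kcal


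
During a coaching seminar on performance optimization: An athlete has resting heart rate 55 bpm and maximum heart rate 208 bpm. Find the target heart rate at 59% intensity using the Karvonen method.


Target = HRrest + pct*(HRmax - HRrest)
Heart rate reserve = HRmax - HRrest = 208 - 55 = 153 bpm
Fraction = 59% = 0.59
Target = 55 + 0.59 * 153
Target = 55 + 90.27 = 145.27 bpm

145.27 bpm


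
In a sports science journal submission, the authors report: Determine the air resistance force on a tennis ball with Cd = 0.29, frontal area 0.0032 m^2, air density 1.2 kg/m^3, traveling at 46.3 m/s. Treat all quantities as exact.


Fd = 0.5 * Cd * rho * A * v^2
Fd = 0.5 * 0.29 * 1.2 * 0.0032 * 46.3^2
v^2 = 2143.69
Fd = 0.5 * 0.29 * 1.2 * 0.0032 * 2143.69 = 1.1936 N

1.1936 N


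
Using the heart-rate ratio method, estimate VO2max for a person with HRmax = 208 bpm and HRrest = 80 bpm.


VO2max = 15.3 * HRmax / HRrest
VO2max = 15.3 * 208 / 80
VO2max = 3182.4 / 80 = 39.78 mL/kg/min

39.78 mL/kg/min


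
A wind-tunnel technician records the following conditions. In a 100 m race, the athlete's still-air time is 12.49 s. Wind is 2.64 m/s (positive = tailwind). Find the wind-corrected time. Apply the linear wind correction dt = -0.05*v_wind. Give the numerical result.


dt = -0.05 * v_wind = -0.05 * 2.64 = -0.132 s
t_corrected = t_still + dt = 12.49 + (-0.132)
t_corrected = 12.358 s

12.358 s


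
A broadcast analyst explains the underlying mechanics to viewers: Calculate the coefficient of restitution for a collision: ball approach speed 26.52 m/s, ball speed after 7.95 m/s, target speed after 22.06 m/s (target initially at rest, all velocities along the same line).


e = (v2_after - v1_after) / (v1_before - v2_before)
Numerator = 22.06 - 7.95 = 14.11
Denominator = 26.52 - 0 = 26.52
e = 14.11 / 26.52 = 0.5321

0.5321


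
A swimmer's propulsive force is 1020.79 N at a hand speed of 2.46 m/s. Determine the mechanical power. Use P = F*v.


P = F * v
P = 1020.79 * 2.46
P = 2511.1434 W

2511.1434 W


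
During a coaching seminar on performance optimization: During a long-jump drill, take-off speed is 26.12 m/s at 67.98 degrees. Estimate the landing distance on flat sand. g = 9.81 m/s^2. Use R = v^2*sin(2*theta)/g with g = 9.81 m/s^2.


R = v^2 * sin(2*theta) / g
Convert angle to radians: theta = 67.98 deg = 1.1865 rad
sin(2*theta) = sin(2.3729) = 0.6952
R = 26.12^2 * 0.6952 / 9.81
R = 682.2544 * 0.6952 / 9.81 = 48.3462 m

48.3462 m


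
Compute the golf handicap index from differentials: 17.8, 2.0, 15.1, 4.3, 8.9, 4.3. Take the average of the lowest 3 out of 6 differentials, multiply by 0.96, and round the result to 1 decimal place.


All differentials: 17.8, 2.0, 15.1, 4.3, 8.9, 4.3
Sorted: 2.0, 4.3, 4.3, 8.9, 15.1, 17.8
Best 3: 2.0, 4.3, 4.3
Average of best = 10.6 / 3 = 3.5333
Raw index = 3.5333 * 0.96 = 3.392
Handicap index = round(3.392, 1) = 3.4

3.4


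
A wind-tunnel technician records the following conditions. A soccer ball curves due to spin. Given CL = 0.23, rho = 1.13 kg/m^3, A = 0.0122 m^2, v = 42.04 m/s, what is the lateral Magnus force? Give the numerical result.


FM = 0.5 * CL * rho * A * v^2
FM = 0.5 * 0.23 * 1.13 * 0.0122 * 42.04^2
v^2 = 1767.3616
FM = 0.5 * 0.23 * 1.13 * 0.0122 * 1767.3616 = 2.802 N

2.802 N


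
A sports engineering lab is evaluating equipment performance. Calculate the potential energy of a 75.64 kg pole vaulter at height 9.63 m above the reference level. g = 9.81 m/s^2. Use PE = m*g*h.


PE = m * g * h
PE = 75.64 * 9.81 * 9.63
PE = 742.0284 * 9.63 = 7145.7335 J

7145.7335 J


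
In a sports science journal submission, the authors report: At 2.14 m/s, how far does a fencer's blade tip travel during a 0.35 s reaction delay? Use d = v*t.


d = v * t
d = 2.14 * 0.35
d = 0.749 m

0.749 m


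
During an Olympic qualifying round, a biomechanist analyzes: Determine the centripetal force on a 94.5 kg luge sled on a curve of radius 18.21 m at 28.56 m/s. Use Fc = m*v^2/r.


Fc = m * v^2 / r
v^2 = 28.56^2 = 815.6736
Fc = 94.5 * 815.6736 / 18.21
Fc = 77081.1552 / 18.21 = 4232.9025 N

4232.9025 N


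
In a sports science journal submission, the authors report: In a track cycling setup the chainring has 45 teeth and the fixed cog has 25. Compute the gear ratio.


GR = front_teeth / rear_teeth
GR = 45 / 25
GR = 1.8

1.8


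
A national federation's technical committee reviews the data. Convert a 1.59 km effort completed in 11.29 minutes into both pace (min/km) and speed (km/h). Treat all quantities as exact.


Pace = time / distance = 11.29 min / 1.59 km = 7.1006 min/km
Speed = distance / time_in_hours = 1.59 / 0.1882 hr
Speed = 8.45 km/h

7.1006 min/km, 8.45 km/h


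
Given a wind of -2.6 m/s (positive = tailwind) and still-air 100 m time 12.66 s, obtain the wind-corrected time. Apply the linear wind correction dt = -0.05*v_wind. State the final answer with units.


dt = -0.05 * v_wind = -0.05 * -2.6 = 0.13 s
t_corrected = t_still + dt = 12.66 + (0.13)
t_corrected = 12.79 s

12.79 s


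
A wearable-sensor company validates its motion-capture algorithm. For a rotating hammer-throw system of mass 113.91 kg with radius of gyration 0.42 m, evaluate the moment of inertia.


I = m * k^2
I = 113.91 * 0.42^2
I = 113.91 * 0.1764 = 20.0937 kg*m^2

20.0937 kg*m^2


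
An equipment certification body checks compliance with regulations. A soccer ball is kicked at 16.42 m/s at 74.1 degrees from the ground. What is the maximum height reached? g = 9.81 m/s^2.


H = (v*sin(theta))^2 / (2*g)
vy = v*sin(theta) = 16.42 * sin(74.1 deg) = 15.7918 m/s
H = vy^2 / (2*g) = 249.3807 / (2*9.81)
H = 249.3807 / 19.62 = 12.7105 m

12.7105 m


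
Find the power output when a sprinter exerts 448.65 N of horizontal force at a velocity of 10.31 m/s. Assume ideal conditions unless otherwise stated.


P = F * v
P = 448.65 * 10.31
P = 4625.5815 W

4625.5815 W


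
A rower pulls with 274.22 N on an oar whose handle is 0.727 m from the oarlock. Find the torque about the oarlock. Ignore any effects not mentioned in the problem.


tau = F * d
tau = 274.22 * 0.727
tau = 199.3579 N*m

199.3579 N*m


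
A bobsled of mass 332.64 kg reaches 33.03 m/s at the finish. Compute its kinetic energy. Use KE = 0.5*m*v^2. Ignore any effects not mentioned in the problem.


KE = 0.5 * m * v^2
KE = 0.5 * 332.64 * 33.03^2
KE = 0.5 * 332.64 * 1090.9809 = 181451.9433 J

181451.9433 J


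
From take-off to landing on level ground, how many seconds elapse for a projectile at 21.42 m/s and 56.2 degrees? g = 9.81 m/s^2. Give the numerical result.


T = 2*v*sin(theta)/g
sin(theta) = sin(56.2 deg) = 0.831
T = 2*21.42*0.831 / 9.81
T = 35.5994 / 9.81 = 3.6289 s

3.6289 s


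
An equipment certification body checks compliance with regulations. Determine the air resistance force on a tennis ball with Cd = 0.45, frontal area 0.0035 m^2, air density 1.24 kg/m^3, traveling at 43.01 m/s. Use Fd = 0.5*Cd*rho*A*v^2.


Fd = 0.5 * Cd * rho * A * v^2
Fd = 0.5 * 0.45 * 1.24 * 0.0035 * 43.01^2
v^2 = 1849.8601
Fd = 0.5 * 0.45 * 1.24 * 0.0035 * 1849.8601 = 1.8064 N

1.8064 N


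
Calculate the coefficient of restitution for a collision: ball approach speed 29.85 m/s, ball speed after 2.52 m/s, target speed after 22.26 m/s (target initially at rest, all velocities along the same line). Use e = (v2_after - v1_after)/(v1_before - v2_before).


e = (v2_after - v1_after) / (v1_before - v2_before)
Numerator = 22.26 - 2.52 = 19.74
Denominator = 29.85 - 0 = 29.85
e = 19.74 / 29.85 = 0.6613

0.6613


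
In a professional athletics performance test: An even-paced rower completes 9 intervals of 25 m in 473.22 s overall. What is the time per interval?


Split time = total_time / n_laps = 473.22 / 9
Split time = 52.58 s per lap

52.58 s


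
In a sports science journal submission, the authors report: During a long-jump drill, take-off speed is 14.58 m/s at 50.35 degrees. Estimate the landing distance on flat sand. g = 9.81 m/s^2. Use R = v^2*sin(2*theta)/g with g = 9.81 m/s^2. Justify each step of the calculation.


R = v^2 * sin(2*theta) / g
Convert angle to radians: theta = 50.35 deg = 0.8788 rad
sin(2*theta) = sin(1.7575) = 0.9826
R = 14.58^2 * 0.9826 / 9.81
R = 212.5764 * 0.9826 / 9.81 = 21.2926 m

21.2926 m


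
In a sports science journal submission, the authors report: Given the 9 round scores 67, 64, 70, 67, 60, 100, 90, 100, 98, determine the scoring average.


Average = sum / n
Sum = 716
Average = 716 / 9 = 79.5556

79.5556


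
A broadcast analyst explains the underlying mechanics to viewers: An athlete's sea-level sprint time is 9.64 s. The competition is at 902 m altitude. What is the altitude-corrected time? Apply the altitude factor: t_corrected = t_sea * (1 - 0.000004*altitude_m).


Correction factor = 1 - 0.000004 * 902 = 0.996392
t_corrected = t_sea * factor = 9.64 * 0.996392
t_corrected = 9.6052 s

9.6052 s


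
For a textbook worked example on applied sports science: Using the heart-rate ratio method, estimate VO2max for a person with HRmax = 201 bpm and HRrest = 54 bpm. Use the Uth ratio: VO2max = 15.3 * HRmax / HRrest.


VO2max = 15.3 * HRmax / HRrest
VO2max = 15.3 * 201 / 54
VO2max = 3075.3 / 54 = 56.95 mL/kg/min

56.95 mL/kg/min


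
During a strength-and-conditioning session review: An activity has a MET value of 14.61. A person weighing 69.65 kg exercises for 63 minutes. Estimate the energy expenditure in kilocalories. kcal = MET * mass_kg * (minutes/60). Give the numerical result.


kcal = MET * mass * time_hr
Convert time: 63 min = 1.05 hr
kcal = 14.61 * 69.65 * 1.05
kcal = 1068.4658 kcal

1068.4658 kcal


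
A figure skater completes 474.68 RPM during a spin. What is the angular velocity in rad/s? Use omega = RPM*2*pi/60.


omega = RPM * 2 * pi / 60
omega = 474.68 * 2 * 3.14159 / 60
omega = 2982.5024 / 60 = 49.7084 rad/s

49.7084 rad/s


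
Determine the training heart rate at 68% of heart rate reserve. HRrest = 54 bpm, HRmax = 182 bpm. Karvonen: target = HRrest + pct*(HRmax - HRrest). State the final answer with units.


Target = HRrest + pct*(HRmax - HRrest)
Heart rate reserve = HRmax - HRrest = 182 - 54 = 128 bpm
Fraction = 68% = 0.68
Target = 54 + 0.68 * 128
Target = 54 + 87.04 = 141.04 bpm

141.04 bpm


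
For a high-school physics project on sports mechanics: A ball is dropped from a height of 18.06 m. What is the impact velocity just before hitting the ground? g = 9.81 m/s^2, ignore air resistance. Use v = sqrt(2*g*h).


v = sqrt(2 * g * h)
v = sqrt(2 * 9.81 * 18.06)
v = sqrt(354.3372) = 18.8238 m/s

18.8238 m/s


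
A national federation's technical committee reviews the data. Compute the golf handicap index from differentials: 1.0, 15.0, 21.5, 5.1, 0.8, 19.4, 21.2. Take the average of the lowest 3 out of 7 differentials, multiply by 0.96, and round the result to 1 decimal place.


All differentials: 1.0, 15.0, 21.5, 5.1, 0.8, 19.4, 21.2
Sorted: 0.8, 1.0, 5.1, 15.0, 19.4, 21.2, 21.5
Best 3: 0.8, 1.0, 5.1
Average of best = 6.9 / 3 = 2.3
Raw index = 2.3 * 0.96 = 2.208
Handicap index = round(2.208, 1) = 2.2

2.2


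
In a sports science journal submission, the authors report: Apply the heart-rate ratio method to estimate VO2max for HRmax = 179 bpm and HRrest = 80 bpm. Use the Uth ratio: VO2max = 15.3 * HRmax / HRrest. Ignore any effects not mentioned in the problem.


VO2max = 15.3 * HRmax / HRrest
VO2max = 15.3 * 179 / 80
VO2max = 2738.7 / 80 = 34.2338 mL/kg/min

34.2338 mL/kg/min


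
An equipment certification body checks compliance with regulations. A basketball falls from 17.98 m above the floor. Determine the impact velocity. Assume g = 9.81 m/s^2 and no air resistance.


v = sqrt(2 * g * h)
v = sqrt(2 * 9.81 * 17.98)
v = sqrt(352.7676) = 18.7821 m/s

18.7821 m/s


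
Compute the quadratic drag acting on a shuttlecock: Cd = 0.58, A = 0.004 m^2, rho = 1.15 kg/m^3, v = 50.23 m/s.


Fd = 0.5 * Cd * rho * A * v^2
Fd = 0.5 * 0.58 * 1.15 * 0.004 * 50.23^2
v^2 = 2523.0529
Fd = 0.5 * 0.58 * 1.15 * 0.004 * 2523.0529 = 3.3658 N

3.3658 N


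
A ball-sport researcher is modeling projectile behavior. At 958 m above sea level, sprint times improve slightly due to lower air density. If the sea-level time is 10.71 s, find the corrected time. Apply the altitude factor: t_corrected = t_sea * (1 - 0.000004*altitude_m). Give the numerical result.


Correction factor = 1 - 0.000004 * 958 = 0.996168
t_corrected = t_sea * factor = 10.71 * 0.996168
t_corrected = 10.669 s

10.669 s


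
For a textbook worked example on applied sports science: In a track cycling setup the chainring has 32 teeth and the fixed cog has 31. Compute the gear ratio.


GR = front_teeth / rear_teeth
GR = 32 / 31
GR = 1.0323

1.0323


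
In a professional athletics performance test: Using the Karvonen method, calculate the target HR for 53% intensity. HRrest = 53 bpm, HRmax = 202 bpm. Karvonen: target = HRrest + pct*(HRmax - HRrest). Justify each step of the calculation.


Target = HRrest + pct*(HRmax - HRrest)
Heart rate reserve = HRmax - HRrest = 202 - 53 = 149 bpm
Fraction = 53% = 0.53
Target = 53 + 0.53 * 149
Target = 53 + 78.97 = 131.97 bpm

131.97 bpm


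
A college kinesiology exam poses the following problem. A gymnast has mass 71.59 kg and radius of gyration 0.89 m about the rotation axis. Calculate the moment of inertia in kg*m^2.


I = m * k^2
I = 71.59 * 0.89^2
I = 71.59 * 0.7921 = 56.7064 kg*m^2

56.7064 kg*m^2


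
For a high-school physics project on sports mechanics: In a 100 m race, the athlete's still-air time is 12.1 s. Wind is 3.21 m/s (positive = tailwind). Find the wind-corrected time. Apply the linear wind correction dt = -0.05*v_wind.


dt = -0.05 * v_wind = -0.05 * 3.21 = -0.1605 s
t_corrected = t_still + dt = 12.1 + (-0.1605)
t_corrected = 11.9395 s

11.9395 s


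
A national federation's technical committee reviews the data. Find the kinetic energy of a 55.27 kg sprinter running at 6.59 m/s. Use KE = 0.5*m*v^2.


KE = 0.5 * m * v^2
KE = 0.5 * 55.27 * 6.59^2
KE = 0.5 * 55.27 * 43.4281 = 1200.1355 J

1200.1355 J


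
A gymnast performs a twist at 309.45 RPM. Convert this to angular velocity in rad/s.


omega = RPM * 2 * pi / 60
omega = 309.45 * 2 * 3.14159 / 60
omega = 1944.3317 / 60 = 32.4055 rad/s

32.4055 rad/s


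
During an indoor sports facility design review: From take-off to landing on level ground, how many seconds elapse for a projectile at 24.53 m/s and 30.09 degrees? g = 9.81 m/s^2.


T = 2*v*sin(theta)/g
sin(theta) = sin(30.09 deg) = 0.5014
T = 2*24.53*0.5014 / 9.81
T = 24.5967 / 9.81 = 2.5073 s

2.5073 s


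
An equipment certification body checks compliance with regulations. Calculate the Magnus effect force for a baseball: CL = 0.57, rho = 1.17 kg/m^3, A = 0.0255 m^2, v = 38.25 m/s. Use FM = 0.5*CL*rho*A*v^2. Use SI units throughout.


FM = 0.5 * CL * rho * A * v^2
FM = 0.5 * 0.57 * 1.17 * 0.0255 * 38.25^2
v^2 = 1463.0625
FM = 0.5 * 0.57 * 1.17 * 0.0255 * 1463.0625 = 12.4404 N

12.4404 N


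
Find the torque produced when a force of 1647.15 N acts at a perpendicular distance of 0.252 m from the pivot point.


tau = F * d
tau = 1647.15 * 0.252
tau = 415.0818 N*m

415.0818 N*m


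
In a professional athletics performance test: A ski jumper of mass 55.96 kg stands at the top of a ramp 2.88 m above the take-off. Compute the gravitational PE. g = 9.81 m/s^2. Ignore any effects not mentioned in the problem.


PE = m * g * h
PE = 55.96 * 9.81 * 2.88
PE = 548.9676 * 2.88 = 1581.0267 J

1581.0267 J


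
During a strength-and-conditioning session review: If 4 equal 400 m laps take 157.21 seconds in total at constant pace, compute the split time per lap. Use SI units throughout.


Split time = total_time / n_laps = 157.21 / 4
Split time = 39.3025 s per lap

39.3025 s


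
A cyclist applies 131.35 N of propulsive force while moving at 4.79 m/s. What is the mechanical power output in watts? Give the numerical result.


P = F * v
P = 131.35 * 4.79
P = 629.1665 W

629.1665 W


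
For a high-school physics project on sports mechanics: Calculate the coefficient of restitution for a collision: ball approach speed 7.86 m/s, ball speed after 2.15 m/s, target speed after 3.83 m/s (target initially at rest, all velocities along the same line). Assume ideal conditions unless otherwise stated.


e = (v2_after - v1_after) / (v1_before - v2_before)
Numerator = 3.83 - 2.15 = 1.68
Denominator = 7.86 - 0 = 7.86
e = 1.68 / 7.86 = 0.2137

0.2137


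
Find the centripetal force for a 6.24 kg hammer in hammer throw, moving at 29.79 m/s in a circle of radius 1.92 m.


Fc = m * v^2 / r
v^2 = 29.79^2 = 887.4441
Fc = 6.24 * 887.4441 / 1.92
Fc = 5537.6512 / 1.92 = 2884.1933 N

2884.1933 N


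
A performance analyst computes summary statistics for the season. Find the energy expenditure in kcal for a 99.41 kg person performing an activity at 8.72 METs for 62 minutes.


kcal = MET * mass * time_hr
Convert time: 62 min = 1.0333 hr
kcal = 8.72 * 99.41 * 1.0333
kcal = 895.7504 kcal

895.7504 kcal


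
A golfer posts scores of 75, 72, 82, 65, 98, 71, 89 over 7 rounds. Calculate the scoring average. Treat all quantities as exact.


Average = sum / n
Sum = 552
Average = 552 / 7 = 78.8571

78.8571


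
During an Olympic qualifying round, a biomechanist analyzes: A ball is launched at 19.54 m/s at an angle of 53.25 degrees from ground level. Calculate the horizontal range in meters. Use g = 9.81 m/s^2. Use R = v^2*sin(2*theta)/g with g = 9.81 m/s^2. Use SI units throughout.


R = v^2 * sin(2*theta) / g
Convert angle to radians: theta = 53.25 deg = 0.9294 rad
sin(2*theta) = sin(1.8588) = 0.9588
R = 19.54^2 * 0.9588 / 9.81
R = 381.8116 * 0.9588 / 9.81 = 37.3179 m

37.3179 m


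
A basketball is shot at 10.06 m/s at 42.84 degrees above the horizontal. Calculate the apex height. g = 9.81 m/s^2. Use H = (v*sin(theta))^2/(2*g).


H = (v*sin(theta))^2 / (2*g)
vy = v*sin(theta) = 10.06 * sin(42.84 deg) = 6.8403 m/s
H = vy^2 / (2*g) = 46.7901 / (2*9.81)
H = 46.7901 / 19.62 = 2.3848 m

2.3848 m


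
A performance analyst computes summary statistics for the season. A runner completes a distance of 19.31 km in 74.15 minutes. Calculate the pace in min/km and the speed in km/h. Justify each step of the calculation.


Pace = time / distance = 74.15 min / 19.31 km = 3.84 min/km
Speed = distance / time_in_hours = 19.31 / 1.2358 hr
Speed = 15.6251 km/h

3.84 min/km, 15.6251 km/h


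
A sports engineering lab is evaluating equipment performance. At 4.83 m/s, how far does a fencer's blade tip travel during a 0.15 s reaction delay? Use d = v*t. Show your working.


d = v * t
d = 4.83 * 0.15
d = 0.7245 m

0.7245 m


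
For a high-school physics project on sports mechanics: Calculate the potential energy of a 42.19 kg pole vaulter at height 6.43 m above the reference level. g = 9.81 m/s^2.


PE = m * g * h
PE = 42.19 * 9.81 * 6.43
PE = 413.8839 * 6.43 = 2661.2735 J

2661.2735 J


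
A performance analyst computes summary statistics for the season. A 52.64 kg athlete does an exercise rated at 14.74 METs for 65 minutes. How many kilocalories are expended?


kcal = MET * mass * time_hr
Convert time: 65 min = 1.0833 hr
kcal = 14.74 * 52.64 * 1.0833
kcal = 840.5731 kcal

840.5731 kcal


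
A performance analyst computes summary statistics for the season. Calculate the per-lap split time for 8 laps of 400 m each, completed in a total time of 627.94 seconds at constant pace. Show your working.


Split time = total_time / n_laps = 627.94 / 8
Split time = 78.4925 s per lap

78.4925 s


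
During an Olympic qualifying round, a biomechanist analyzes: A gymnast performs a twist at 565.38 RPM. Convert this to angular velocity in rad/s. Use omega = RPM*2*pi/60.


omega = RPM * 2 * pi / 60
omega = 565.38 * 2 * 3.14159 / 60
omega = 3552.3873 / 60 = 59.2065 rad/s

59.2065 rad/s


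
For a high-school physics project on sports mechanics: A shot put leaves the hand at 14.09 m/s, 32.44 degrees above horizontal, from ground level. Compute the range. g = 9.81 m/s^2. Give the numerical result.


R = v^2 * sin(2*theta) / g
Convert angle to radians: theta = 32.44 deg = 0.5662 rad
sin(2*theta) = sin(1.1324) = 0.9054
R = 14.09^2 * 0.9054 / 9.81
R = 198.5281 * 0.9054 / 9.81 = 18.3233 m

18.3233 m


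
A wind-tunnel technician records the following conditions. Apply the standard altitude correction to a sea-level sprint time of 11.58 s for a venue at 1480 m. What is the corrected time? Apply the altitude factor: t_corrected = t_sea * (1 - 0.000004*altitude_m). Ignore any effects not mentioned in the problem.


Correction factor = 1 - 0.000004 * 1480 = 0.99408
t_corrected = t_sea * factor = 11.58 * 0.99408
t_corrected = 11.5114 s

11.5114 s


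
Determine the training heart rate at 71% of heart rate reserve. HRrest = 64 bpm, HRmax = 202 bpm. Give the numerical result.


Target = HRrest + pct*(HRmax - HRrest)
Heart rate reserve = HRmax - HRrest = 202 - 64 = 138 bpm
Fraction = 71% = 0.71
Target = 64 + 0.71 * 138
Target = 64 + 97.98 = 161.98 bpm

161.98 bpm


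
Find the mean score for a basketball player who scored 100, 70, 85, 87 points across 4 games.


Average = sum / n
Sum = 342
Average = 342 / 4 = 85.5

85.5


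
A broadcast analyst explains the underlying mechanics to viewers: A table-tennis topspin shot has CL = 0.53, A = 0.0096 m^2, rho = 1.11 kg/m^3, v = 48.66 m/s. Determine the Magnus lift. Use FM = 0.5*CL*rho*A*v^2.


FM = 0.5 * CL * rho * A * v^2
FM = 0.5 * 0.53 * 1.11 * 0.0096 * 48.66^2
v^2 = 2367.7956
FM = 0.5 * 0.53 * 1.11 * 0.0096 * 2367.7956 = 6.6863 N

6.6863 N


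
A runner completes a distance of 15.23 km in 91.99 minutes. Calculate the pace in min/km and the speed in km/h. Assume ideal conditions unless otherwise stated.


Pace = time / distance = 91.99 min / 15.23 km = 6.0401 min/km
Speed = distance / time_in_hours = 15.23 / 1.5332 hr
Speed = 9.9337 km/h

6.0401 min/km, 9.9337 km/h


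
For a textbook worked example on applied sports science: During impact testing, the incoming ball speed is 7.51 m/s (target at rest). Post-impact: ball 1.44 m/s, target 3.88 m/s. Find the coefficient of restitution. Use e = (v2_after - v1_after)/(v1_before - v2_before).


e = (v2_after - v1_after) / (v1_before - v2_before)
Numerator = 3.88 - 1.44 = 2.44
Denominator = 7.51 - 0 = 7.51
e = 2.44 / 7.51 = 0.3249

0.3249


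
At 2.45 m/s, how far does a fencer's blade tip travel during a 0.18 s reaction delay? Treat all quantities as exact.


d = v * t
d = 2.45 * 0.18
d = 0.441 m

0.441 m


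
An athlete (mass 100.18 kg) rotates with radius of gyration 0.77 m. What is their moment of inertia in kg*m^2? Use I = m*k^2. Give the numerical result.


I = m * k^2
I = 100.18 * 0.77^2
I = 100.18 * 0.5929 = 59.3967 kg*m^2

59.3967 kg*m^2


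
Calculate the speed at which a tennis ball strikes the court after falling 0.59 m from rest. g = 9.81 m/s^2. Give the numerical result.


v = sqrt(2 * g * h)
v = sqrt(2 * 9.81 * 0.59)
v = sqrt(11.5758) = 3.4023 m/s

3.4023 m/s


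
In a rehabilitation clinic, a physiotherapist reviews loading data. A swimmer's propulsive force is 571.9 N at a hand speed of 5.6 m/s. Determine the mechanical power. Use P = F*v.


P = F * v
P = 571.9 * 5.6
P = 3202.64 W

3202.64 W


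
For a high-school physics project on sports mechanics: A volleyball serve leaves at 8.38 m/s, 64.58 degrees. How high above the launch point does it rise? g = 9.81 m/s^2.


H = (v*sin(theta))^2 / (2*g)
vy = v*sin(theta) = 8.38 * sin(64.58 deg) = 7.5687 m/s
H = vy^2 / (2*g) = 57.2851 / (2*9.81)
H = 57.2851 / 19.62 = 2.9197 m

2.9197 m


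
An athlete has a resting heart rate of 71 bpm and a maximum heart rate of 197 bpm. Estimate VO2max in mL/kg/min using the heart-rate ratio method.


VO2max = 15.3 * HRmax / HRrest
VO2max = 15.3 * 197 / 71
VO2max = 3014.1 / 71 = 42.4521 mL/kg/min

42.4521 mL/kg/min


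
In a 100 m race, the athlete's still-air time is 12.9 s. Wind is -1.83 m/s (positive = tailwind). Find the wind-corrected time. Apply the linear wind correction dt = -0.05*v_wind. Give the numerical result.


dt = -0.05 * v_wind = -0.05 * -1.83 = 0.0915 s
t_corrected = t_still + dt = 12.9 + (0.0915)
t_corrected = 12.9915 s

12.9915 s


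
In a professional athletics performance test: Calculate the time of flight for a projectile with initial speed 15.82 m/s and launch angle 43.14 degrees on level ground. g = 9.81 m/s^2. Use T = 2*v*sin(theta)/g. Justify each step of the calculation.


T = 2*v*sin(theta)/g
sin(theta) = sin(43.14 deg) = 0.6838
T = 2*15.82*0.6838 / 9.81
T = 21.6349 / 9.81 = 2.2054 s

2.2054 s


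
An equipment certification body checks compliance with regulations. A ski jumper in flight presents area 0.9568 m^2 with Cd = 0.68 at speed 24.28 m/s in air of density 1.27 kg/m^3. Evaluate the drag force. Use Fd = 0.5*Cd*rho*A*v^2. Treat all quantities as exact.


Fd = 0.5 * Cd * rho * A * v^2
Fd = 0.5 * 0.68 * 1.27 * 0.9568 * 24.28^2
v^2 = 589.5184
Fd = 0.5 * 0.68 * 1.27 * 0.9568 * 589.5184 = 243.5573 N

243.5573 N


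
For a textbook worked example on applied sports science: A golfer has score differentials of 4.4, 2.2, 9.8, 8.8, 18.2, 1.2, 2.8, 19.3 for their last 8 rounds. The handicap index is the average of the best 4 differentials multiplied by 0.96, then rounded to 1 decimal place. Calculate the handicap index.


All differentials: 4.4, 2.2, 9.8, 8.8, 18.2, 1.2, 2.8, 19.3
Sorted: 1.2, 2.2, 2.8, 4.4, 8.8, 9.8, 18.2, 19.3
Best 4: 1.2, 2.2, 2.8, 4.4
Average of best = 10.6 / 4 = 2.65
Raw index = 2.65 * 0.96 = 2.544
Handicap index = round(2.544, 1) = 2.5

2.5


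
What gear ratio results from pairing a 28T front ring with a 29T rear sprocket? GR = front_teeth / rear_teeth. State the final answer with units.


GR = front_teeth / rear_teeth
GR = 28 / 29
GR = 0.9655

0.9655


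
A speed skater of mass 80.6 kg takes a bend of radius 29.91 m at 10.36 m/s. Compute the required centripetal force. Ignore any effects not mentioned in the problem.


Fc = m * v^2 / r
v^2 = 10.36^2 = 107.3296
Fc = 80.6 * 107.3296 / 29.91
Fc = 8650.7658 / 29.91 = 289.2265 N

289.2265 N


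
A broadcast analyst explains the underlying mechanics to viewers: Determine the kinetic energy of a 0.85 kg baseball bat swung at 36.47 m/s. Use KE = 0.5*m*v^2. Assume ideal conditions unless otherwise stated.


KE = 0.5 * m * v^2
KE = 0.5 * 0.85 * 36.47^2
KE = 0.5 * 0.85 * 1330.0609 = 565.2759 J

565.2759 J


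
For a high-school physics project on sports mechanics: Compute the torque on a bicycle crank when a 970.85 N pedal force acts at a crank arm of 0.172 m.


tau = F * d
tau = 970.85 * 0.172
tau = 166.9862 N*m

166.9862 N*m


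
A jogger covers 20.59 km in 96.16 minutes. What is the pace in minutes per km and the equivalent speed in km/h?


Pace = time / distance = 96.16 min / 20.59 km = 4.6702 min/km
Speed = distance / time_in_hours = 20.59 / 1.6027 hr
Speed = 12.8473 km/h

4.6702 min/km, 12.8473 km/h


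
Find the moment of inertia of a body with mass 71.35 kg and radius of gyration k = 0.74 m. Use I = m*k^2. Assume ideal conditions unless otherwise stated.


I = m * k^2
I = 71.35 * 0.74^2
I = 71.35 * 0.5476 = 39.0713 kg*m^2

39.0713 kg*m^2


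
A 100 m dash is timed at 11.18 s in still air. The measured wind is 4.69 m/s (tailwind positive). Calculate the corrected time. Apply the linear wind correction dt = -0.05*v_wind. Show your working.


dt = -0.05 * v_wind = -0.05 * 4.69 = -0.2345 s
t_corrected = t_still + dt = 11.18 + (-0.2345)
t_corrected = 10.9455 s

10.9455 s


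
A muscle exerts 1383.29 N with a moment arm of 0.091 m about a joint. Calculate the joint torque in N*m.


tau = F * d
tau = 1383.29 * 0.091
tau = 125.8794 N*m

125.8794 N*m


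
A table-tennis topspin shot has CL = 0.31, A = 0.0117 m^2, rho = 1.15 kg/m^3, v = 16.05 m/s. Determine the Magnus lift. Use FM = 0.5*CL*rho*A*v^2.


FM = 0.5 * CL * rho * A * v^2
FM = 0.5 * 0.31 * 1.15 * 0.0117 * 16.05^2
v^2 = 257.6025
FM = 0.5 * 0.31 * 1.15 * 0.0117 * 257.6025 = 0.5372 N

0.5372 N


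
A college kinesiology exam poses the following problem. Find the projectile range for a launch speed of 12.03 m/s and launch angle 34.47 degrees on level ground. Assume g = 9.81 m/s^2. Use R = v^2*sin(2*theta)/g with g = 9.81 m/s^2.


R = v^2 * sin(2*theta) / g
Convert angle to radians: theta = 34.47 deg = 0.6016 rad
sin(2*theta) = sin(1.2032) = 0.9332
R = 12.03^2 * 0.9332 / 9.81
R = 144.7209 * 0.9332 / 9.81 = 13.767 m

13.767 m


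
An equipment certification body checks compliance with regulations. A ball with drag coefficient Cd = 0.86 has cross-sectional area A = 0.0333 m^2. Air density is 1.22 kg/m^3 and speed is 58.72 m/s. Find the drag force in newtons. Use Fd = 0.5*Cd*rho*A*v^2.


Fd = 0.5 * Cd * rho * A * v^2
Fd = 0.5 * 0.86 * 1.22 * 0.0333 * 58.72^2
v^2 = 3448.0384
Fd = 0.5 * 0.86 * 1.22 * 0.0333 * 3448.0384 = 60.2344 N

60.2344 N


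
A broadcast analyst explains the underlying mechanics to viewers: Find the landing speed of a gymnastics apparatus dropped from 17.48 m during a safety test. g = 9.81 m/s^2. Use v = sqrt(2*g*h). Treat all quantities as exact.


v = sqrt(2 * g * h)
v = sqrt(2 * 9.81 * 17.48)
v = sqrt(342.9576) = 18.5191 m/s

18.5191 m/s


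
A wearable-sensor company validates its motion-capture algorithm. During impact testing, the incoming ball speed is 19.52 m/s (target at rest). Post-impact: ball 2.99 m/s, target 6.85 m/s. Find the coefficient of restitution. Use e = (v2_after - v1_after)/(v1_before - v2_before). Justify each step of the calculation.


e = (v2_after - v1_after) / (v1_before - v2_before)
Numerator = 6.85 - 2.99 = 3.86
Denominator = 19.52 - 0 = 19.52
e = 3.86 / 19.52 = 0.1977

0.1977


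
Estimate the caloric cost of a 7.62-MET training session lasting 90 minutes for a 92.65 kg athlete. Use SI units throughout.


kcal = MET * mass * time_hr
Convert time: 90 min = 1.5 hr
kcal = 7.62 * 92.65 * 1.5
kcal = 1058.9895 kcal

1058.9895 kcal


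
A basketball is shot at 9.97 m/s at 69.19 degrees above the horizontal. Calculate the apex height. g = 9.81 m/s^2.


H = (v*sin(theta))^2 / (2*g)
vy = v*sin(theta) = 9.97 * sin(69.19 deg) = 9.3196 m/s
H = vy^2 / (2*g) = 86.8548 / (2*9.81)
H = 86.8548 / 19.62 = 4.4269 m

4.4269 m


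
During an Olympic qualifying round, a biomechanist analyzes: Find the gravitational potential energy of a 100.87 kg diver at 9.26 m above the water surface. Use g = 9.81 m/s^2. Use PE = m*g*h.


PE = m * g * h
PE = 100.87 * 9.81 * 9.26
PE = 989.5347 * 9.26 = 9163.0913 J

9163.0913 J


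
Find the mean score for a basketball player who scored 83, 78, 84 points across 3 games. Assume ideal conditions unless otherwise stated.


Average = sum / n
Sum = 245
Average = 245 / 3 = 81.6667

81.6667


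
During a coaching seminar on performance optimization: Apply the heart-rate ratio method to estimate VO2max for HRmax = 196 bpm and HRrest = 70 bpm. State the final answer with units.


VO2max = 15.3 * HRmax / HRrest
VO2max = 15.3 * 196 / 70
VO2max = 2998.8 / 70 = 42.84 mL/kg/min

42.84 mL/kg/min


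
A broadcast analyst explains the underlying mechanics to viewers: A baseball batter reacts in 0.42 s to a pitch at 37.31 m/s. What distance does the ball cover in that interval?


d = v * t
d = 37.31 * 0.42
d = 15.6702 m

15.6702 m


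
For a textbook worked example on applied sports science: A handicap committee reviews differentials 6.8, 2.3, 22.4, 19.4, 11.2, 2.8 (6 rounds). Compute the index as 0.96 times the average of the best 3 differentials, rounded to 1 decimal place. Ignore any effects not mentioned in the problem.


All differentials: 6.8, 2.3, 22.4, 19.4, 11.2, 2.8
Sorted: 2.3, 2.8, 6.8, 11.2, 19.4, 22.4
Best 3: 2.3, 2.8, 6.8
Average of best = 11.9 / 3 = 3.9667
Raw index = 3.9667 * 0.96 = 3.808
Handicap index = round(3.808, 1) = 3.8

3.8


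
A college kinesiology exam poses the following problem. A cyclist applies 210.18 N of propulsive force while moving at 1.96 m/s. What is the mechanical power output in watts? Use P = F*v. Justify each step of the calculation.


P = F * v
P = 210.18 * 1.96
P = 411.9528 W

411.9528 W


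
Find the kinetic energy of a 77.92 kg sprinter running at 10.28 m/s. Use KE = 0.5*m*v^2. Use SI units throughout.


KE = 0.5 * m * v^2
KE = 0.5 * 77.92 * 10.28^2
KE = 0.5 * 77.92 * 105.6784 = 4117.2305 J

4117.2305 J


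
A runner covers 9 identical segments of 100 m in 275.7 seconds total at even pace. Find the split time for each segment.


Split time = total_time / n_laps = 275.7 / 9
Split time = 30.6333 s per lap

30.6333 s


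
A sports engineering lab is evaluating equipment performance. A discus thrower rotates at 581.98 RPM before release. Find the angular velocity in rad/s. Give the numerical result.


omega = RPM * 2 * pi / 60
omega = 581.98 * 2 * 3.14159 / 60
omega = 3656.6882 / 60 = 60.9448 rad/s

60.9448 rad/s


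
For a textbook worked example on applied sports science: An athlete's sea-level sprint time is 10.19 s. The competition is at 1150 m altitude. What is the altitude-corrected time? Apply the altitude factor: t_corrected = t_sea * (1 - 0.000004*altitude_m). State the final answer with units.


Correction factor = 1 - 0.000004 * 1150 = 0.9954
t_corrected = t_sea * factor = 10.19 * 0.9954
t_corrected = 10.1431 s

10.1431 s


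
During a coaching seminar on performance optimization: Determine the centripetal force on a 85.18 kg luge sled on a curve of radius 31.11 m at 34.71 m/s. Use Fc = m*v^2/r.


Fc = m * v^2 / r
v^2 = 34.71^2 = 1204.7841
Fc = 85.18 * 1204.7841 / 31.11
Fc = 102623.5096 / 31.11 = 3298.7306 N

3298.7306 N


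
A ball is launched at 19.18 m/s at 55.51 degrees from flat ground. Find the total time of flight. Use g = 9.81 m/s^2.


T = 2*v*sin(theta)/g
sin(theta) = sin(55.51 deg) = 0.8242
T = 2*19.18*0.8242 / 9.81
T = 31.6173 / 9.81 = 3.223 s

3.223 s


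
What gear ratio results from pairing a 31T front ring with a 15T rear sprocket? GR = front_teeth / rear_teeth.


GR = front_teeth / rear_teeth
GR = 31 / 15
GR = 2.0667

2.0667


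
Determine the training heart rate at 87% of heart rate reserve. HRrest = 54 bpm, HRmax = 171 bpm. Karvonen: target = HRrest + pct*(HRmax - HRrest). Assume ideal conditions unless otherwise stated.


Target = HRrest + pct*(HRmax - HRrest)
Heart rate reserve = HRmax - HRrest = 171 - 54 = 117 bpm
Fraction = 87% = 0.87
Target = 54 + 0.87 * 117
Target = 54 + 101.79 = 155.79 bpm

155.79 bpm


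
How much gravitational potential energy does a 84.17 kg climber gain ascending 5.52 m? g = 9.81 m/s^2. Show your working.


PE = m * g * h
PE = 84.17 * 9.81 * 5.52
PE = 825.7077 * 5.52 = 4557.9065 J

4557.9065 J


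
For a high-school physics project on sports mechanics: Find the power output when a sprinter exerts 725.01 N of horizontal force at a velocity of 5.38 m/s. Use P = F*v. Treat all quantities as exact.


P = F * v
P = 725.01 * 5.38
P = 3900.5538 W

3900.5538 W


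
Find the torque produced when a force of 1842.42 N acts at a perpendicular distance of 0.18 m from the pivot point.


tau = F * d
tau = 1842.42 * 0.18
tau = 331.6356 N*m

331.6356 N*m


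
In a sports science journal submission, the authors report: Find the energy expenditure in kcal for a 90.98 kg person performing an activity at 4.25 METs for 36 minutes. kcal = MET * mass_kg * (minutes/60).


kcal = MET * mass * time_hr
Convert time: 36 min = 0.6 hr
kcal = 4.25 * 90.98 * 0.6
kcal = 231.999 kcal

231.999 kcal
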